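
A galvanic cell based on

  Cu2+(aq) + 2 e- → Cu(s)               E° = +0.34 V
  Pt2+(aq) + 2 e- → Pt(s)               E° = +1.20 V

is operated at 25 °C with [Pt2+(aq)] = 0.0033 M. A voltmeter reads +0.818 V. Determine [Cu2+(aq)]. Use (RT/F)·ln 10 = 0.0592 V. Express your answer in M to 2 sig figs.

With Pt²⁺/Pt at the cathode and Cu²⁺/Cu at the anode, E°cell = +1.20 − (+0.34) = +0.86 V (n = 2).
From the Nernst equation, log Q = n(E° − E)/0.0592 = 2·(+0.86 − (+0.818))/0.0592 = 1.419.
For Pt2+(aq) + Cu(s) → Pt(s) + Cu2+(aq), the reaction quotient is Q = [Cu2+(aq)] / [Pt2+(aq)].
Solving for the unknown gives log [Cu2+(aq)] = −1.062, so [Cu2+(aq)] ≈ 0.087 M.

0.087 M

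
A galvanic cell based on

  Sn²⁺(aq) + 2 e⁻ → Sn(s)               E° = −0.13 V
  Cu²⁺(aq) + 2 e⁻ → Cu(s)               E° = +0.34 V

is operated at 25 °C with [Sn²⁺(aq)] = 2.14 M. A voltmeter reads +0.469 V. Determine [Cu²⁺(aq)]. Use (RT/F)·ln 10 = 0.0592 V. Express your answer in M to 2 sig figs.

With Cu²⁺/Cu at the cathode and Sn²⁺/Sn at the anode, E°cell = +0.34 − (−0.13) = +0.47 V (n = 2).
From the Nernst equation, log Q = n(E° − E)/0.0592 = 2·(+0.47 − (+0.469))/0.0592 = 0.034.
For Cu²⁺(aq) + Sn(s) → Cu(s) + Sn²⁺(aq), the reaction quotient is Q = [Sn²⁺(aq)] / [Cu²⁺(aq)].
Substituting the known concentrations and solving, log [Cu²⁺(aq)] = 0.296 and [Cu²⁺(aq)] = 2.0 M.

2.0 M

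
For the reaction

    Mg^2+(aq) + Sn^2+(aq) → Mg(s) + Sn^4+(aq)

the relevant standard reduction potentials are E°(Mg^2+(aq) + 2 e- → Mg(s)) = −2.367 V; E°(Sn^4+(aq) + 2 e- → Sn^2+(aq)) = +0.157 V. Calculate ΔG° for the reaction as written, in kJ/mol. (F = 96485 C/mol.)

In the reaction as written Mg^2+(aq) is reduced, so the Mg²⁺/Mg couple is the cathode and Sn⁴⁺/Sn²⁺ is the anode.
E°cell = −2.367 − (+0.157) = −2.524 V; balancing electrons gives n = 2.
ΔG° = −nFE°cell = −(2)(96485)(−2.524) J/mol = +487 kJ/mol.

+487 kJ/mol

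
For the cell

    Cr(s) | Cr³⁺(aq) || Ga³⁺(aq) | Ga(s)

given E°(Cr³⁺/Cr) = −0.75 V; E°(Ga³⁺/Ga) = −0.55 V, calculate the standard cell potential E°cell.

+0.20 V

By convention the left-hand electrode in cell notation is the anode (oxidation) and the right-hand electrode is the cathode (reduction).
E°cell = E°(right) − E°(left) = −0.55 − (−0.75) = +0.20 V.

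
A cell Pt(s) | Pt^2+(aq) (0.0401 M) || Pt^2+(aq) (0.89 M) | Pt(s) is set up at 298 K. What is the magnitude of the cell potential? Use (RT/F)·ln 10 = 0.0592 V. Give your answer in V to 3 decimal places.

For a concentration cell E°cell = 0, since both electrodes use the same couple.
The compartment with the higher Pt^2+(aq) concentration (0.89 M) acts as the cathode; ions are reduced there and produced at the dilute (0.0401 M) anode.
With n = 2, Ecell = −(0.0592/2)·log([dilute]/[conc]) = −(0.0592/2)·log(0.0401/0.89) = +0.040 V.

0.040 V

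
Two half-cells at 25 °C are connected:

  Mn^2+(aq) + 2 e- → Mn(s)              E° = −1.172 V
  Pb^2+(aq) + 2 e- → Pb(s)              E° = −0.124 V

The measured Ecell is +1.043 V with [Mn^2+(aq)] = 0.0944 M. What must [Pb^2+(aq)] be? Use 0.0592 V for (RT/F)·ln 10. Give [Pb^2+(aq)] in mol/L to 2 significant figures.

With Pb²⁺/Pb at the cathode and Mn²⁺/Mn at the anode, E°cell = −0.124 − (−1.172) = +1.048 V (n = 2).
From the Nernst equation, log Q = n(E° − E)/0.0592 = 2·(+1.048 − (+1.043))/0.0592 = 0.169.
Balancing electrons gives Pb^2+(aq) + Mn(s) → Pb(s) + Mn^2+(aq); thus Q = [Mn^2+(aq)] / [Pb^2+(aq)].
Isolating [Pb^2+(aq)] in Q = 10^{0.169} yields log [Pb^2+(aq)] = −1.194, i.e. 0.064 M.

0.064 M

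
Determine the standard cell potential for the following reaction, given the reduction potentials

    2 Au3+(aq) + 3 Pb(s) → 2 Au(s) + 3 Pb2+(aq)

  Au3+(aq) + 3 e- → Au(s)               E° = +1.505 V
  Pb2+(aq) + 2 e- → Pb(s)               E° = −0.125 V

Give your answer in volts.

+1.630 V

In the reaction as written, Au3+(aq) is reduced (cathode) and Pb2+(aq) is produced by oxidation at the anode.
E°cell = E°(cathode) − E°(anode) = +1.505 − (−0.125) = +1.630 V.
The positive value indicates the reaction is spontaneous as written.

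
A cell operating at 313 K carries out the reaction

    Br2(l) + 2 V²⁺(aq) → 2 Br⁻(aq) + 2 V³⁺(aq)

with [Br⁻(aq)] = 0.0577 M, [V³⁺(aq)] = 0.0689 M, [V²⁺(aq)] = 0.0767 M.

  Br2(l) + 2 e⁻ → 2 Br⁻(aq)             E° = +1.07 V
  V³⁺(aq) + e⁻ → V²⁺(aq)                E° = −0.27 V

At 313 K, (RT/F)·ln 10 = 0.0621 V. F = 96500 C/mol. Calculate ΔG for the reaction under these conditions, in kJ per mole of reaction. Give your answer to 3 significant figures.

−274 kJ/mol

E°cell = +1.07 − (−0.27) = +1.34 V; the balanced reaction transfers n = 2 electrons.
The reaction quotient is ([Br⁻(aq)]^2·[V³⁺(aq)]^2) / [V²⁺(aq)]^2 = 0.00269; by Nernst, E = +1.34 − (0.0621/2)(−2.571) = +1.4198 V.
ΔG = −nFE = −(2)(96500)(+1.4198) J/mol = −274 kJ/mol.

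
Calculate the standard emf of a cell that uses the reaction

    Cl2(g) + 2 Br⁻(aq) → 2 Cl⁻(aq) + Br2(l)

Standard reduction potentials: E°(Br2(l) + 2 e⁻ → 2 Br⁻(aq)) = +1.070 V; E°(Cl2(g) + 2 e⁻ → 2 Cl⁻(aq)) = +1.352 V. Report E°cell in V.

+0.282 V

Cl2(g) gains electrons, so the Cl₂/Cl⁻ couple is the cathode; the Br₂/Br⁻ couple is the anode.
E°cell = E°(cathode) − E°(anode) = +1.352 − (+1.070) = +0.282 V.
The positive value indicates the reaction is spontaneous as written.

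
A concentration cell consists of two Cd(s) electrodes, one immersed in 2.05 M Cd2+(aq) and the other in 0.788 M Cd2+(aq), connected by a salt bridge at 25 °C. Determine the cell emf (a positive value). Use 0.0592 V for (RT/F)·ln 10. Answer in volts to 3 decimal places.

0.012 V

For a concentration cell E°cell = 0, since both electrodes use the same couple.
The compartment with the higher Cd2+(aq) concentration (2.05 M) acts as the cathode; ions are reduced there and produced at the dilute (0.788 M) anode.
With n = 2, Ecell = −(0.0592/2)·log([dilute]/[conc]) = −(0.0592/2)·log(0.788/2.05) = +0.012 V.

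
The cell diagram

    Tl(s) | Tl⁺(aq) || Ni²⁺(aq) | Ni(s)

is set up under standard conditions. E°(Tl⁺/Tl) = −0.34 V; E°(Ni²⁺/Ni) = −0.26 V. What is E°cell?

+0.08 V

By convention the left-hand electrode in cell notation is the anode (oxidation) and the right-hand electrode is the cathode (reduction).
E°cell = E°(right) − E°(left) = −0.26 − (−0.34) = +0.08 V.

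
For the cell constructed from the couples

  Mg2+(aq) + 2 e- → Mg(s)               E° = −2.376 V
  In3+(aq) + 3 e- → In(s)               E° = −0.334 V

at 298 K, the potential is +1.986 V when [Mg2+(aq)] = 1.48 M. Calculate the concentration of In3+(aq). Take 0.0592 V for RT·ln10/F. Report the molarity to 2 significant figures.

0.0026 M

The In³⁺/In couple has the larger reduction potential, so it is the cathode: E°cell = −0.334 − (−2.376) = +2.042 V and n = 6.
From the Nernst equation, log Q = n(E° − E)/0.0592 = 6·(+2.042 − (+1.986))/0.0592 = 5.676.
The balanced reaction is 2 In3+(aq) + 3 Mg(s) → 2 In(s) + 3 Mg2+(aq), so Q = [Mg2+(aq)]^3 / [In3+(aq)]^2.
Isolating [In3+(aq)] in Q = 10^{5.676} yields log [In3+(aq)] = −2.583, i.e. 0.0026 M.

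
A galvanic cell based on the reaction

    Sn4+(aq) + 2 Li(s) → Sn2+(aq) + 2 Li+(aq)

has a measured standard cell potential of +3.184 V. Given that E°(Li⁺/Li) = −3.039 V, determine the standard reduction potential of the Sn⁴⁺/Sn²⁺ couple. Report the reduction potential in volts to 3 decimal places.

In the reaction as written the Sn⁴⁺/Sn²⁺ couple is reduced (cathode) and Li⁺/Li is oxidized (anode), so E°cell = E°(Sn⁴⁺/Sn²⁺) − E°(Li⁺/Li).
E°(Sn⁴⁺/Sn²⁺) = E°cell + E°(anode) = +3.184 + (−3.039) = +0.145 V.

+0.145 V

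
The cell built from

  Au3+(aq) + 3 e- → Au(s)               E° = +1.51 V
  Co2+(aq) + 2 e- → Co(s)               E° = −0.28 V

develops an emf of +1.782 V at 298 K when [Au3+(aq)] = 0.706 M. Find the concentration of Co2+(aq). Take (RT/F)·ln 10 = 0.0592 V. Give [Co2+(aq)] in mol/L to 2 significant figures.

Au³⁺/Au is the cathode (higher E°); E°cell = +1.51 − (−0.28) = +1.79 V with n = 6.
Rearranging E = E° − (0.0592/n)·log Q gives log Q = 6(+1.79 − (+1.782))/0.0592 = 0.811.
Balancing electrons gives 2 Au3+(aq) + 3 Co(s) → 2 Au(s) + 3 Co2+(aq); thus Q = [Co2+(aq)]^3 / [Au3+(aq)]^2.
Solving for the unknown gives log [Co2+(aq)] = 0.170, so [Co2+(aq)] ≈ 1.5 M.

1.5 M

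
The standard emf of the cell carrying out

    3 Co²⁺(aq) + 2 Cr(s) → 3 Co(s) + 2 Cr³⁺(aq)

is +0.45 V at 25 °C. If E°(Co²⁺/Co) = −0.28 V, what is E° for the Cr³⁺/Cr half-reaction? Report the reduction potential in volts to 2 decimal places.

In the reaction as written the Co²⁺/Co couple is reduced (cathode) and Cr³⁺/Cr is oxidized (anode), so E°cell = E°(Co²⁺/Co) − E°(Cr³⁺/Cr).
E°(Cr³⁺/Cr) = E°(cathode) − E°cell = −0.28 − (+0.45) = −0.73 V.

−0.73 V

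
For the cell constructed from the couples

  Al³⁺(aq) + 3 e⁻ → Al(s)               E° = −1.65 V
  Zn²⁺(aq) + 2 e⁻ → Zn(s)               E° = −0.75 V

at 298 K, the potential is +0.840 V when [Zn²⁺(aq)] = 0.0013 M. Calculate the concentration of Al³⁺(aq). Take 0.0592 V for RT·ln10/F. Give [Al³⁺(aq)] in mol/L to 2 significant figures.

0.051 M

With Zn²⁺/Zn at the cathode and Al³⁺/Al at the anode, E°cell = −0.75 − (−1.65) = +0.90 V (n = 6).
From the Nernst equation, log Q = n(E° − E)/0.0592 = 6·(+0.90 − (+0.840))/0.0592 = 6.081.
The balanced reaction is 3 Zn²⁺(aq) + 2 Al(s) → 3 Zn(s) + 2 Al³⁺(aq), so Q = [Al³⁺(aq)]^2 / [Zn²⁺(aq)]^3.
Isolating [Al³⁺(aq)] in Q = 10^{6.081} yields log [Al³⁺(aq)] = −1.289, i.e. 0.051 M.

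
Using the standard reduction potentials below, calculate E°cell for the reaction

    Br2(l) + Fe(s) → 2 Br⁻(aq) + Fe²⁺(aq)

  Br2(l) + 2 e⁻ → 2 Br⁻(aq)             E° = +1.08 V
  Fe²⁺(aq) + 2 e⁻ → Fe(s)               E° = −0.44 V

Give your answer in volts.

Br2(l) gains electrons, so the Br₂/Br⁻ couple is the cathode; the Fe²⁺/Fe couple is the anode.
E°cell = E°(cathode) − E°(anode) = +1.08 − (−0.44) = +1.52 V.

+1.52 V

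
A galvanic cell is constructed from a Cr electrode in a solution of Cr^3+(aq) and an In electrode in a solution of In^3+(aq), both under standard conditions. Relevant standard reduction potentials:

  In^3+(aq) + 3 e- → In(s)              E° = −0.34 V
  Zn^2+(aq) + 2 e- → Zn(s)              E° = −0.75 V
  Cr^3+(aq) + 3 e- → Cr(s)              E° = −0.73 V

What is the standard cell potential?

+0.39 V

Of the two couples in this cell, the one with the more positive reduction potential is reduced at the cathode: here that is In³⁺/In (−0.34 V); Cr³⁺/Cr (−0.73 V) is the anode.
E°cell = E°(cathode) − E°(anode) = −0.34 − (−0.73) = +0.39 V.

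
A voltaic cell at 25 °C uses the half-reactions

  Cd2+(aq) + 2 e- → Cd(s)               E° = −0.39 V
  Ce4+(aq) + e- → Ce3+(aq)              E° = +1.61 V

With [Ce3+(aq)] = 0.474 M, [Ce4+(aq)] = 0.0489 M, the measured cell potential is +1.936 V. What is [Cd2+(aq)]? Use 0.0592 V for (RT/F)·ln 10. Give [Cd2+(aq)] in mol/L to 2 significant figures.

With Ce⁴⁺/Ce³⁺ at the cathode and Cd²⁺/Cd at the anode, E°cell = +1.61 − (−0.39) = +2.00 V (n = 2).
Since E = E° − (0.0592/n)·log Q, log Q = n(E° − E)/0.0592 = 2.162.
The balanced reaction is 2 Ce4+(aq) + Cd(s) → 2 Ce3+(aq) + Cd2+(aq), so Q = ([Ce3+(aq)]^2·[Cd2+(aq)]) / [Ce4+(aq)]^2.
Solving for the unknown gives log [Cd2+(aq)] = 0.189, so [Cd2+(aq)] ≈ 1.5 M.

1.5 M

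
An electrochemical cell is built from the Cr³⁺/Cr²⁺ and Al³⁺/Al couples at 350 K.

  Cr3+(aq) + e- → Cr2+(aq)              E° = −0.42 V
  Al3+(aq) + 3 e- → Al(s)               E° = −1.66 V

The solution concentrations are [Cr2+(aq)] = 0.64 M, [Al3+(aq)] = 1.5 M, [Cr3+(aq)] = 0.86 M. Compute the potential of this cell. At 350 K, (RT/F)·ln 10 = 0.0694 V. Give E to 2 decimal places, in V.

+1.24 V

The Cr³⁺/Cr²⁺ couple has the more positive E°, so it is the cathode; Al³⁺/Al is the anode.
E°cell = −0.42 − (−1.66) = +1.24 V, with n = 3 electrons transferred.
Balancing gives 3 Cr3+(aq) + Al(s) → 3 Cr2+(aq) + Al3+(aq); hence Q = ([Cr2+(aq)]^3·[Al3+(aq)]) / [Cr3+(aq)]^3 = 0.618 (log Q = −0.209).
Applying E = E° − (RT ln10/nF)·log Q gives +1.24 − (0.0694/3)(−0.209) = +1.24 V.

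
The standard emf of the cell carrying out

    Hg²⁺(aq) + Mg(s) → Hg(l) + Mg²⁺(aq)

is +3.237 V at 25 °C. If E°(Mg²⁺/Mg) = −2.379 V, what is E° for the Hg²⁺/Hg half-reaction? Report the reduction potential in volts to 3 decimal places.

In the reaction as written the Hg²⁺/Hg couple is reduced (cathode) and Mg²⁺/Mg is oxidized (anode), so E°cell = E°(Hg²⁺/Hg) − E°(Mg²⁺/Mg).
E°(Hg²⁺/Hg) = E°cell + E°(anode) = +3.237 + (−2.379) = +0.858 V.

+0.858 V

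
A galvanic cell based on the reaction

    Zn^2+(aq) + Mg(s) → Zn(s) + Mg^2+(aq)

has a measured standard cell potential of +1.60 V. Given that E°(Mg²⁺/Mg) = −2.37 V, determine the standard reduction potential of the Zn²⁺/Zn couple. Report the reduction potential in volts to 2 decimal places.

In the reaction as written the Zn²⁺/Zn couple is reduced (cathode) and Mg²⁺/Mg is oxidized (anode), so E°cell = E°(Zn²⁺/Zn) − E°(Mg²⁺/Mg).
E°(Zn²⁺/Zn) = E°cell + E°(anode) = +1.60 + (−2.37) = −0.77 V.

−0.77 V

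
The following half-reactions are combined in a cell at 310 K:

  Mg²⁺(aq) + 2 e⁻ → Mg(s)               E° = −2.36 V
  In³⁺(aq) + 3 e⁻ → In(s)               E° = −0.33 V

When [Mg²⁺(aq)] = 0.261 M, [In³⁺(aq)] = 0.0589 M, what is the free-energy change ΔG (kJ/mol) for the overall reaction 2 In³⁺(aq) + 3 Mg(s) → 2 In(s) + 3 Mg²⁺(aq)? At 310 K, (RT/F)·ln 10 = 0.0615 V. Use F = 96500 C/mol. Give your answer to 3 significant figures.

−1170 kJ/mol

The standard cell potential is −0.33 − (−2.36) = +2.03 V, with n = 6 electrons in the balanced equation.
Here Q = [Mg²⁺(aq)]^3 / [In³⁺(aq)]^2 = 5.12 (log Q = 0.710), giving E = +2.03 − (0.0615/6)·(0.710) = +2.0227 V.
ΔG = −nFE = −(6)(96500)(+2.0227) J/mol = −1170 kJ/mol.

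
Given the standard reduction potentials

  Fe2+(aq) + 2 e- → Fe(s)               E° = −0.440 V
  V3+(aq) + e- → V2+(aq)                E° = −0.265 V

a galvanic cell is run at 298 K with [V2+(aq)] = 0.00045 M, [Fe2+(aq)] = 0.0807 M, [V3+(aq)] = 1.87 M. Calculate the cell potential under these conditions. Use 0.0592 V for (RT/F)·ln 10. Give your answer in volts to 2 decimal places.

+0.42 V

V³⁺/V²⁺ is reduced (cathode, E° = −0.265 V) and Fe²⁺/Fe is oxidized (anode).
E°cell = E°cat − E°an = −0.265 − (−0.440) = +0.175 V; n = 2.
The balanced reaction is 2 V3+(aq) + Fe(s) → 2 V2+(aq) + Fe2+(aq), so Q = ([V2+(aq)]^2·[Fe2+(aq)]) / [V3+(aq)]^2 = 4.67×10^−9 and log Q = −8.330.
E = E° − (0.0592/n)·log Q = +0.175 − (0.0592/2)(−8.330) = +0.42 V.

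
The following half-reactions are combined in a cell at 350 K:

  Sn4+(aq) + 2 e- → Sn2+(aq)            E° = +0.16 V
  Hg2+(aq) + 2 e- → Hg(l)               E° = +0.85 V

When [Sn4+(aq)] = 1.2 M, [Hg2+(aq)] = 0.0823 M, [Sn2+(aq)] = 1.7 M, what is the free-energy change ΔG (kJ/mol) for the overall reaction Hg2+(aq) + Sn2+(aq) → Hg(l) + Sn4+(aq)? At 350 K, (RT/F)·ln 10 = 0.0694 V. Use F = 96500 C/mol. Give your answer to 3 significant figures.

E°cell = +0.85 − (+0.16) = +0.69 V; the balanced reaction transfers n = 2 electrons.
Q = [Sn4+(aq)] / ([Hg2+(aq)]·[Sn2+(aq)]) = 8.58, so log Q = 0.933 and E = +0.69 − (0.0694/2)(0.933) = +0.6576 V.
ΔG = −nFE = −(2)(96500)(+0.6576) J/mol = −127 kJ/mol.

−127 kJ/mol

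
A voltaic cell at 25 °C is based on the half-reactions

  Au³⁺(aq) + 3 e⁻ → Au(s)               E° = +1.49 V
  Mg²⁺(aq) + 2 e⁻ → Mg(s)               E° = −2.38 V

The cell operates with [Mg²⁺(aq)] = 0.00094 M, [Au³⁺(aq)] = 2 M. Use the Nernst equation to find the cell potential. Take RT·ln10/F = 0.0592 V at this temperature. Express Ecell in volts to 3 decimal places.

+3.966 V

The Au³⁺/Au couple has the more positive E°, so it is the cathode; Mg²⁺/Mg is the anode.
The standard potential is +1.49 − (−2.38) = +3.87 V and the balanced reaction transfers n = 6 electrons.
For the overall reaction 2 Au³⁺(aq) + 3 Mg(s) → 2 Au(s) + 3 Mg²⁺(aq), Q = [Mg²⁺(aq)]^3 / [Au³⁺(aq)]^2 = 2.08×10^−10, giving log Q = −9.683.
E = E° − (0.0592/n)·log Q = +3.87 − (0.0592/6)(−9.683) = +3.966 V.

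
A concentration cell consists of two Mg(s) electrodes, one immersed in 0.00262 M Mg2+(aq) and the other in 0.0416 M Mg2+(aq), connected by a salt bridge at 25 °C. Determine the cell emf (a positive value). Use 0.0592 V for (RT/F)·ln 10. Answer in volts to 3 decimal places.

For a concentration cell E°cell = 0, since both electrodes use the same couple.
The compartment with the higher Mg2+(aq) concentration (0.0416 M) acts as the cathode; ions are reduced there and produced at the dilute (0.00262 M) anode.
With n = 2, Ecell = −(0.0592/2)·log([dilute]/[conc]) = −(0.0592/2)·log(0.00262/0.0416) = +0.036 V.

0.036 V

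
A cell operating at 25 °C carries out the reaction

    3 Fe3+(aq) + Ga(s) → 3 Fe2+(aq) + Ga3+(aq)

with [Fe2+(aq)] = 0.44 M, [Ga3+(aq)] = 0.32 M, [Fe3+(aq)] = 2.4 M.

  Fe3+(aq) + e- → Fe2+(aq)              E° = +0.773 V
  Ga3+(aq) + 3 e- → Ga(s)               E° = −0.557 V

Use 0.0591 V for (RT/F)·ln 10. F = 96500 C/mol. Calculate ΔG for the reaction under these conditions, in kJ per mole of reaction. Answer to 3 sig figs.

−400 kJ/mol

The standard cell potential is +0.773 − (−0.557) = +1.330 V, with n = 3 electrons in the balanced equation.
The reaction quotient is ([Fe2+(aq)]^3·[Ga3+(aq)]) / [Fe3+(aq)]^3 = 0.00197; by Nernst, E = +1.330 − (0.0591/3)(−2.705) = +1.3833 V.
ΔG = −nFE = −(3)(96500)(+1.3833) J/mol = −400 kJ/mol.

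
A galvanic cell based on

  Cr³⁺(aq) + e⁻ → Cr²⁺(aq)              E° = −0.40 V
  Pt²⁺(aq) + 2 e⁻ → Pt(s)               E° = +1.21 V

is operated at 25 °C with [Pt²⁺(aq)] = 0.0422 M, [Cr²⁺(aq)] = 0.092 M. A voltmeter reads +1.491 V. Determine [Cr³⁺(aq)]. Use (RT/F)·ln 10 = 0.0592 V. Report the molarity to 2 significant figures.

Pt²⁺/Pt is the cathode (higher E°); E°cell = +1.21 − (−0.40) = +1.61 V with n = 2.
Rearranging E = E° − (0.0592/n)·log Q gives log Q = 2(+1.61 − (+1.491))/0.0592 = 4.020.
For Pt²⁺(aq) + 2 Cr²⁺(aq) → Pt(s) + 2 Cr³⁺(aq), the reaction quotient is Q = [Cr³⁺(aq)]^2 / ([Pt²⁺(aq)]·[Cr²⁺(aq)]^2).
Solving for the unknown gives log [Cr³⁺(aq)] = 0.286, so [Cr³⁺(aq)] ≈ 1.9 M.

1.9 M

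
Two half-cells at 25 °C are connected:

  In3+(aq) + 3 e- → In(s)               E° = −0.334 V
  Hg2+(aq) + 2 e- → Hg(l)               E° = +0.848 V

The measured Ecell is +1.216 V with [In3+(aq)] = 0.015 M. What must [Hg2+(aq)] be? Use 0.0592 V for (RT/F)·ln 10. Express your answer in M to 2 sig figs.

0.86 M

The Hg²⁺/Hg couple has the larger reduction potential, so it is the cathode: E°cell = +0.848 − (−0.334) = +1.182 V and n = 6.
Since E = E° − (0.0592/n)·log Q, log Q = n(E° − E)/0.0592 = −3.446.
For 3 Hg2+(aq) + 2 In(s) → 3 Hg(l) + 2 In3+(aq), the reaction quotient is Q = [In3+(aq)]^2 / [Hg2+(aq)]^3.
Substituting the known concentrations and solving, log [Hg2+(aq)] = −0.067 and [Hg2+(aq)] = 0.86 M.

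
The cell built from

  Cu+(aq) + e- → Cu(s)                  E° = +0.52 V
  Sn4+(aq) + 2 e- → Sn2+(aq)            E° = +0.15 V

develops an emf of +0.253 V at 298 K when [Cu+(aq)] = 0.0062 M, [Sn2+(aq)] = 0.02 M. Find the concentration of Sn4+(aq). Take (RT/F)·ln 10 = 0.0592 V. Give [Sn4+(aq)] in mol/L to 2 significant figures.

0.0069 M

Cu⁺/Cu is the cathode (higher E°); E°cell = +0.52 − (+0.15) = +0.37 V with n = 2.
Since E = E° − (0.0592/n)·log Q, log Q = n(E° − E)/0.0592 = 3.953.
For 2 Cu+(aq) + Sn2+(aq) → 2 Cu(s) + Sn4+(aq), the reaction quotient is Q = [Sn4+(aq)] / ([Cu+(aq)]^2·[Sn2+(aq)]).
Substituting the known concentrations and solving, log [Sn4+(aq)] = −2.161 and [Sn4+(aq)] = 0.0069 M.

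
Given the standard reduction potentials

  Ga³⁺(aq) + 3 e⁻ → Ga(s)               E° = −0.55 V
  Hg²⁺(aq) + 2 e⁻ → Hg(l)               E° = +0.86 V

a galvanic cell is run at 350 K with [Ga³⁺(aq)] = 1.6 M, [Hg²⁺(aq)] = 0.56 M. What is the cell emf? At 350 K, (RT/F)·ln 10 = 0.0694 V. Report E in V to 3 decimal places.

Hg²⁺/Hg is reduced (cathode, E° = +0.86 V) and Ga³⁺/Ga is oxidized (anode).
E°cell = +0.86 − (−0.55) = +1.41 V, with n = 6 electrons transferred.
For the overall reaction 3 Hg²⁺(aq) + 2 Ga(s) → 3 Hg(l) + 2 Ga³⁺(aq), Q = [Ga³⁺(aq)]^2 / [Hg²⁺(aq)]^3 = 14.6, giving log Q = 1.164.
E = E° − (0.0694/n)·log Q = +1.41 − (0.0694/6)(1.164) = +1.397 V.

+1.397 V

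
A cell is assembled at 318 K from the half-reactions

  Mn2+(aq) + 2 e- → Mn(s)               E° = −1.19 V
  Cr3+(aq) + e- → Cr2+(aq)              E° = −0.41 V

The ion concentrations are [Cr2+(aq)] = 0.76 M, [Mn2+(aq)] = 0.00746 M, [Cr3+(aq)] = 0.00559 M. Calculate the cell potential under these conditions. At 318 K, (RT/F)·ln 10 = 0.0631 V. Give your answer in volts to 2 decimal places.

Cr³⁺/Cr²⁺ is reduced (cathode, E° = −0.41 V) and Mn²⁺/Mn is oxidized (anode).
E°cell = −0.41 − (−1.19) = +0.78 V, with n = 2 electrons transferred.
For the overall reaction 2 Cr3+(aq) + Mn(s) → 2 Cr2+(aq) + Mn2+(aq), Q = ([Cr2+(aq)]^2·[Mn2+(aq)]) / [Cr3+(aq)]^2 = 138, giving log Q = 2.140.
By the Nernst equation, E = +0.78 − (0.0631/2)·(2.140) = +0.71 V.

+0.71 V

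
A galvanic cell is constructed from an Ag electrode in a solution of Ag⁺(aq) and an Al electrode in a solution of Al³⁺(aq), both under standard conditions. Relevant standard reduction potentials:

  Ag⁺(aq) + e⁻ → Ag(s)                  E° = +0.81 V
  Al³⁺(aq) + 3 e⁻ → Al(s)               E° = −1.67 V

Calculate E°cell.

Of the two couples in this cell, the one with the more positive reduction potential is reduced at the cathode: here that is Ag⁺/Ag (+0.81 V); Al³⁺/Al (−1.67 V) is the anode.
E°cell = E°(cathode) − E°(anode) = +0.81 − (−1.67) = +2.48 V.

+2.48 V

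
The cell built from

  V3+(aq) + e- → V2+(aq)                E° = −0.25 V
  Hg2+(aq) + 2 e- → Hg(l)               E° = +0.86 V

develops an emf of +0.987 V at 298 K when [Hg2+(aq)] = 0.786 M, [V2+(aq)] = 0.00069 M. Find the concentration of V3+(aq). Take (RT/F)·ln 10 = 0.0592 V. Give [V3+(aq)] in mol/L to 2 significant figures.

0.073 M

The Hg²⁺/Hg couple has the larger reduction potential, so it is the cathode: E°cell = +0.86 − (−0.25) = +1.11 V and n = 2.
Since E = E° − (0.0592/n)·log Q, log Q = n(E° − E)/0.0592 = 4.155.
The balanced reaction is Hg2+(aq) + 2 V2+(aq) → Hg(l) + 2 V3+(aq), so Q = [V3+(aq)]^2 / ([Hg2+(aq)]·[V2+(aq)]^2).
Substituting the known concentrations and solving, log [V3+(aq)] = −1.136 and [V3+(aq)] = 0.073 M.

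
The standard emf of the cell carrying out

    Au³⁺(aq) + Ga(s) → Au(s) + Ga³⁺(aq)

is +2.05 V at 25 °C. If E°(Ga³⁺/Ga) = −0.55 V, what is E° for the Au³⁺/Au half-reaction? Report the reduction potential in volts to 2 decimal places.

In the reaction as written the Au³⁺/Au couple is reduced (cathode) and Ga³⁺/Ga is oxidized (anode), so E°cell = E°(Au³⁺/Au) − E°(Ga³⁺/Ga).
E°(Au³⁺/Au) = E°cell + E°(anode) = +2.05 + (−0.55) = +1.50 V.

+1.50 V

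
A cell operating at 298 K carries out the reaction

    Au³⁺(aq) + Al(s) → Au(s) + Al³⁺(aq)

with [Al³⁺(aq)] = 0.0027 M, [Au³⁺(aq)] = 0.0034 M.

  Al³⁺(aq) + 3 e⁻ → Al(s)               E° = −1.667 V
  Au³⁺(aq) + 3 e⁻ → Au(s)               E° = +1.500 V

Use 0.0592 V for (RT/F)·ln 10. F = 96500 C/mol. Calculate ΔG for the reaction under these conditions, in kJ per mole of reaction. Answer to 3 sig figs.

−917 kJ/mol

With Au³⁺/Au reduced at the cathode, E°cell = +1.500 − (−1.667) = +3.167 V and n = 3.
Here Q = [Al³⁺(aq)] / [Au³⁺(aq)] = 0.794 (log Q = −0.100), giving E = +3.167 − (0.0592/3)·(−0.100) = +3.1690 V.
Then ΔG = −nFE = −3 × 96500 × +3.1690 J/mol = −917 kJ/mol.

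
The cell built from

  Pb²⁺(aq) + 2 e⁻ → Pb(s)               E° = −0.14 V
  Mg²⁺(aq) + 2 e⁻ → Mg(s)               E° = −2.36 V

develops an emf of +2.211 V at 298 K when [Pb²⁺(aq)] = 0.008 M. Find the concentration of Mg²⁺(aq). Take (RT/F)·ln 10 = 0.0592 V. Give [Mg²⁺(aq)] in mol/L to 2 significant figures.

0.016 M

The Pb²⁺/Pb couple has the larger reduction potential, so it is the cathode: E°cell = −0.14 − (−2.36) = +2.22 V and n = 2.
Rearranging E = E° − (0.0592/n)·log Q gives log Q = 2(+2.22 − (+2.211))/0.0592 = 0.304.
Balancing electrons gives Pb²⁺(aq) + Mg(s) → Pb(s) + Mg²⁺(aq); thus Q = [Mg²⁺(aq)] / [Pb²⁺(aq)].
Isolating [Mg²⁺(aq)] in Q = 10^{0.304} yields log [Mg²⁺(aq)] = −1.793, i.e. 0.016 M.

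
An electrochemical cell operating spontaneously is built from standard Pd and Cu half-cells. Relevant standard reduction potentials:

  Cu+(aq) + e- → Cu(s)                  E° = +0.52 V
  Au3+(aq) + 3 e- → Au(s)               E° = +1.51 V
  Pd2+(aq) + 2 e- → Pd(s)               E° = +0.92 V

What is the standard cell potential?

+0.40 V

The Pd²⁺/Pd couple has the higher E°, so Pd ion is reduced (cathode) and Cu is oxidized (anode).
E°cell = E°(cathode) − E°(anode) = +0.92 − (+0.52) = +0.40 V.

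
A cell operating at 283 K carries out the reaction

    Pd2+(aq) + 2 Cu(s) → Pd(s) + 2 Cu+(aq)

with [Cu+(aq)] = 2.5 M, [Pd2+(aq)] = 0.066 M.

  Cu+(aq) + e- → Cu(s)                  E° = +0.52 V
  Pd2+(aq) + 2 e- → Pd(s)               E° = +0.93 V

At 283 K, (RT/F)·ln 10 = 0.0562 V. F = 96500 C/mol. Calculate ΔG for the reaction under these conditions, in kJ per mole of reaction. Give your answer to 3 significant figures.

The standard cell potential is +0.93 − (+0.52) = +0.41 V, with n = 2 electrons in the balanced equation.
The reaction quotient is [Cu+(aq)]^2 / [Pd2+(aq)] = 94.7; by Nernst, E = +0.41 − (0.0562/2)(1.976) = +0.3545 V.
Then ΔG = −nFE = −2 × 96500 × +0.3545 J/mol = −68.4 kJ/mol.

−68.4 kJ/mol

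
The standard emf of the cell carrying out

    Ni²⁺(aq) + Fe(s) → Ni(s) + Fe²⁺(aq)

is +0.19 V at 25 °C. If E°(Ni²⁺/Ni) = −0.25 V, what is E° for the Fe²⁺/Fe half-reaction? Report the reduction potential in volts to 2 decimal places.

−0.44 V

In the reaction as written the Ni²⁺/Ni couple is reduced (cathode) and Fe²⁺/Fe is oxidized (anode), so E°cell = E°(Ni²⁺/Ni) − E°(Fe²⁺/Fe).
E°(Fe²⁺/Fe) = E°(cathode) − E°cell = −0.25 − (+0.19) = −0.44 V.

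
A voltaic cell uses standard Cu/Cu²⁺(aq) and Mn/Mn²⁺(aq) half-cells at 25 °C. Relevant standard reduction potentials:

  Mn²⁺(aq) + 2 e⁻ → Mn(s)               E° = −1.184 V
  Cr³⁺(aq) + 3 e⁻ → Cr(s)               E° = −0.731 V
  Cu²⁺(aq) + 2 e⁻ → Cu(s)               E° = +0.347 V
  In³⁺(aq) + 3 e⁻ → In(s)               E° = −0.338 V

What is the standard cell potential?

Of the two couples in this cell, the one with the more positive reduction potential is reduced at the cathode: here that is Cu²⁺/Cu (+0.347 V); Mn²⁺/Mn (−1.184 V) is the anode.
E°cell = E°(cathode) − E°(anode) = +0.347 − (−1.184) = +1.531 V.

+1.531 V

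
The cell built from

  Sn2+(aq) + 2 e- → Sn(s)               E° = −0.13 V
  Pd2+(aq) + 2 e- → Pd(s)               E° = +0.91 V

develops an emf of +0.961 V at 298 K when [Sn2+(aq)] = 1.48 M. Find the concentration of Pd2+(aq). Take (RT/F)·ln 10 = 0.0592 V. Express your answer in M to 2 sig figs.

Pd²⁺/Pd is the cathode (higher E°); E°cell = +0.91 − (−0.13) = +1.04 V with n = 2.
Since E = E° − (0.0592/n)·log Q, log Q = n(E° − E)/0.0592 = 2.669.
For Pd2+(aq) + Sn(s) → Pd(s) + Sn2+(aq), the reaction quotient is Q = [Sn2+(aq)] / [Pd2+(aq)].
Substituting the known concentrations and solving, log [Pd2+(aq)] = −2.499 and [Pd2+(aq)] = 0.0032 M.

0.0032 M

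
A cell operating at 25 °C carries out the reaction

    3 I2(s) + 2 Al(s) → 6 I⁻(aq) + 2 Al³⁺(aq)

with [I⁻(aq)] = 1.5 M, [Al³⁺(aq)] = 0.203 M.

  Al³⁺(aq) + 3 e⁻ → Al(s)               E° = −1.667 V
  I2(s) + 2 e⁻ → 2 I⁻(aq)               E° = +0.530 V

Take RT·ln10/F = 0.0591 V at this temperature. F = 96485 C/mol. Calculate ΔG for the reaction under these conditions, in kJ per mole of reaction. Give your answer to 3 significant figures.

The standard cell potential is +0.530 − (−1.667) = +2.197 V, with n = 6 electrons in the balanced equation.
Here Q = [I⁻(aq)]^6·[Al³⁺(aq)]^2 = 0.469 (log Q = −0.328), giving E = +2.197 − (0.0591/6)·(−0.328) = +2.2002 V.
Then ΔG = −nFE = −6 × 96485 × +2.2002 J/mol = −1270 kJ/mol.

−1270 kJ/mol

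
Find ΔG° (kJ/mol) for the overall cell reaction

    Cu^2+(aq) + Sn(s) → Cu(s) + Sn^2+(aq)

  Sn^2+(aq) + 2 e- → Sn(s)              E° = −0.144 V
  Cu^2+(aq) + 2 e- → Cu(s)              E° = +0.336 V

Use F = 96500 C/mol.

In the reaction as written Cu^2+(aq) is reduced, so the Cu²⁺/Cu couple is the cathode and Sn²⁺/Sn is the anode.
E°cell = +0.336 − (−0.144) = +0.480 V; balancing electrons gives n = 2.
ΔG° = −nFE°cell = −(2)(96500)(+0.480) J/mol = −92.6 kJ/mol.

−92.6 kJ/mol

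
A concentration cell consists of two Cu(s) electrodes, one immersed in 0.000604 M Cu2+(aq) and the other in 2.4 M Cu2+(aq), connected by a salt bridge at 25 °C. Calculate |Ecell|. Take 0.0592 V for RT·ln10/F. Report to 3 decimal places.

0.107 V

For a concentration cell E°cell = 0, since both electrodes use the same couple.
The compartment with the higher Cu2+(aq) concentration (2.4 M) acts as the cathode; ions are reduced there and produced at the dilute (0.000604 M) anode.
With n = 2, Ecell = −(0.0592/2)·log([dilute]/[conc]) = −(0.0592/2)·log(0.000604/2.4) = +0.107 V.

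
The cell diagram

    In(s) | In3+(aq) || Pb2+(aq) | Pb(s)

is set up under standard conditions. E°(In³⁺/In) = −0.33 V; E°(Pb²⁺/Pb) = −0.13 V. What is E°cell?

+0.20 V

By convention the left-hand electrode in cell notation is the anode (oxidation) and the right-hand electrode is the cathode (reduction).
E°cell = E°(right) − E°(left) = −0.13 − (−0.33) = +0.20 V.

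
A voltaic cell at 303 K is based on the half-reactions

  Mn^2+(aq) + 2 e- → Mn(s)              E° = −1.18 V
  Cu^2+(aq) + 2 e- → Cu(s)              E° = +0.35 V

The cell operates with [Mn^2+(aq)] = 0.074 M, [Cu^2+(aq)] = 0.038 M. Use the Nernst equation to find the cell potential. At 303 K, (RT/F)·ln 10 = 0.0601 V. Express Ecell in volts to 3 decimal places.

+1.521 V

Since E°(Cu²⁺/Cu) > E°(Mn²⁺/Mn), Cu²⁺/Cu serves as the cathode.
E°cell = +0.35 − (−1.18) = +1.53 V, with n = 2 electrons transferred.
For the overall reaction Cu^2+(aq) + Mn(s) → Cu(s) + Mn^2+(aq), Q = [Mn^2+(aq)] / [Cu^2+(aq)] = 1.95, giving log Q = 0.289.
By the Nernst equation, E = +1.53 − (0.0601/2)·(0.289) = +1.521 V.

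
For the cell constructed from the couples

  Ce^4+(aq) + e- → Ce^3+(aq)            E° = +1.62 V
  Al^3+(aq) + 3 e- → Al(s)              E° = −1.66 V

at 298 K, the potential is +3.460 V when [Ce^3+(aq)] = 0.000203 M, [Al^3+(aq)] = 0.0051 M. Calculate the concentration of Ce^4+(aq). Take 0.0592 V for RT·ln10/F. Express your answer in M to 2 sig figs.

0.038 M

Ce⁴⁺/Ce³⁺ is the cathode (higher E°); E°cell = +1.62 − (−1.66) = +3.28 V with n = 3.
From the Nernst equation, log Q = n(E° − E)/0.0592 = 3·(+3.28 − (+3.460))/0.0592 = −9.122.
For 3 Ce^4+(aq) + Al(s) → 3 Ce^3+(aq) + Al^3+(aq), the reaction quotient is Q = ([Ce^3+(aq)]^3·[Al^3+(aq)]) / [Ce^4+(aq)]^3.
Isolating [Ce^4+(aq)] in Q = 10^{−9.122} yields log [Ce^4+(aq)] = −1.416, i.e. 0.038 M.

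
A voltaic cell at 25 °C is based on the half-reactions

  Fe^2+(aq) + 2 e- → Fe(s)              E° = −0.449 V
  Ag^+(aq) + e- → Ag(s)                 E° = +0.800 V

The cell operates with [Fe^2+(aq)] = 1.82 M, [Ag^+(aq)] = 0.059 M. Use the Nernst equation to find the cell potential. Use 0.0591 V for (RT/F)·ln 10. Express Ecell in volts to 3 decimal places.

+1.169 V

The Ag⁺/Ag couple has the more positive E°, so it is the cathode; Fe²⁺/Fe is the anode.
The standard potential is +0.800 − (−0.449) = +1.249 V and the balanced reaction transfers n = 2 electrons.
For the overall reaction 2 Ag^+(aq) + Fe(s) → 2 Ag(s) + Fe^2+(aq), Q = [Fe^2+(aq)] / [Ag^+(aq)]^2 = 523, giving log Q = 2.718.
E = E° − (0.0591/n)·log Q = +1.249 − (0.0591/2)(2.718) = +1.169 V.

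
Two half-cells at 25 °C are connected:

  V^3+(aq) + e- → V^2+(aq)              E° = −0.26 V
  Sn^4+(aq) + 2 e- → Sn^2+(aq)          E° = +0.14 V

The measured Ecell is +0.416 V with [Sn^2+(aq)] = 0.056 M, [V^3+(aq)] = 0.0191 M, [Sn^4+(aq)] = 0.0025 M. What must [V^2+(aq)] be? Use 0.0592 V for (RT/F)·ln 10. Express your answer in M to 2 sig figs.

0.17 M

Sn⁴⁺/Sn²⁺ is the cathode (higher E°); E°cell = +0.14 − (−0.26) = +0.40 V with n = 2.
From the Nernst equation, log Q = n(E° − E)/0.0592 = 2·(+0.40 − (+0.416))/0.0592 = −0.541.
Balancing electrons gives Sn^4+(aq) + 2 V^2+(aq) → Sn^2+(aq) + 2 V^3+(aq); thus Q = ([Sn^2+(aq)]·[V^3+(aq)]^2) / ([Sn^4+(aq)]·[V^2+(aq)]^2).
Isolating [V^2+(aq)] in Q = 10^{−0.541} yields log [V^2+(aq)] = −0.773, i.e. 0.17 M.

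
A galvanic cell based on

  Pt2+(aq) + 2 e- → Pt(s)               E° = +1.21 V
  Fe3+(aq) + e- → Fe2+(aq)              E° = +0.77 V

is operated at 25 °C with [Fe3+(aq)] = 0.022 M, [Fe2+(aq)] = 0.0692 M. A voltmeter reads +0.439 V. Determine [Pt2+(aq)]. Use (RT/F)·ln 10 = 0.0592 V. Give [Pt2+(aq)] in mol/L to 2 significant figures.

0.094 M

The Pt²⁺/Pt couple has the larger reduction potential, so it is the cathode: E°cell = +1.21 − (+0.77) = +0.44 V and n = 2.
Rearranging E = E° − (0.0592/n)·log Q gives log Q = 2(+0.44 − (+0.439))/0.0592 = 0.034.
For Pt2+(aq) + 2 Fe2+(aq) → Pt(s) + 2 Fe3+(aq), the reaction quotient is Q = [Fe3+(aq)]^2 / ([Pt2+(aq)]·[Fe2+(aq)]^2).
Isolating [Pt2+(aq)] in Q = 10^{0.034} yields log [Pt2+(aq)] = −1.029, i.e. 0.094 M.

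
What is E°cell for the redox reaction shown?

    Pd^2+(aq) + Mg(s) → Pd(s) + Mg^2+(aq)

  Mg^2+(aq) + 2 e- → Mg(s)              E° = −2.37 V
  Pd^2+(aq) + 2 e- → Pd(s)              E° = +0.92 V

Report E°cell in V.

In the reaction as written, Pd^2+(aq) is reduced (cathode) and Mg^2+(aq) is produced by oxidation at the anode.
E°cell = E°(cathode) − E°(anode) = +0.92 − (−2.37) = +3.29 V.
The positive value indicates the reaction is spontaneous as written.

+3.29 V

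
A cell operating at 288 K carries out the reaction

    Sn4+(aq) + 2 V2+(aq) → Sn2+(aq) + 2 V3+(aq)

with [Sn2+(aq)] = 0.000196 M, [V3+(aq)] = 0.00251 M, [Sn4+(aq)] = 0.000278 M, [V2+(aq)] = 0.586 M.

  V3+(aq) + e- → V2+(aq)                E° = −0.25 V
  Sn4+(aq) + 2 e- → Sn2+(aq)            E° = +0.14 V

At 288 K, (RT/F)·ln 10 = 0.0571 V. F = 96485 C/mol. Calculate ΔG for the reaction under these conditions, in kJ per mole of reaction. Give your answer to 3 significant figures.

−102 kJ/mol

The standard cell potential is +0.14 − (−0.25) = +0.39 V, with n = 2 electrons in the balanced equation.
Here Q = ([Sn2+(aq)]·[V3+(aq)]^2) / ([Sn4+(aq)]·[V2+(aq)]^2) = 1.29×10^−5 (log Q = −4.888), giving E = +0.39 − (0.0571/2)·(−4.888) = +0.5296 V.
ΔG = −nFE = −(2)(96485)(+0.5296) J/mol = −102 kJ/mol.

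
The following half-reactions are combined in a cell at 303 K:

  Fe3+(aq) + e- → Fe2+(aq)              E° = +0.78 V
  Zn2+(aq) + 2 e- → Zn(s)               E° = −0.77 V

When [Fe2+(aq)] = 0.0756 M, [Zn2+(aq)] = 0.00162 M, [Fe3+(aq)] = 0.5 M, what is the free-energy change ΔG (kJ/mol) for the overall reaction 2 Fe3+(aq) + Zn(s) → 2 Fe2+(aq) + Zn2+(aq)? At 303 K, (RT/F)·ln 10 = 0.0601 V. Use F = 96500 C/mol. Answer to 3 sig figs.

−325 kJ/mol

The standard cell potential is +0.78 − (−0.77) = +1.55 V, with n = 2 electrons in the balanced equation.
Here Q = ([Fe2+(aq)]^2·[Zn2+(aq)]) / [Fe3+(aq)]^2 = 3.7×10^−5 (log Q = −4.431), giving E = +1.55 − (0.0601/2)·(−4.431) = +1.6832 V.
ΔG = −nFE = −(2)(96500)(+1.6832) J/mol = −325 kJ/mol.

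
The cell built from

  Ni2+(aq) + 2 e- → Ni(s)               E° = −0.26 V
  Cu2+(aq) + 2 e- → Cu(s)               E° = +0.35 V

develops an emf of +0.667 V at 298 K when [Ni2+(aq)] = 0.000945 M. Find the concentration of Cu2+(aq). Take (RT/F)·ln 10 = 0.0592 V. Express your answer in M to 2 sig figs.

The Cu²⁺/Cu couple has the larger reduction potential, so it is the cathode: E°cell = +0.35 − (−0.26) = +0.61 V and n = 2.
Rearranging E = E° − (0.0592/n)·log Q gives log Q = 2(+0.61 − (+0.667))/0.0592 = −1.926.
The balanced reaction is Cu2+(aq) + Ni(s) → Cu(s) + Ni2+(aq), so Q = [Ni2+(aq)] / [Cu2+(aq)].
Solving for the unknown gives log [Cu2+(aq)] = −1.099, so [Cu2+(aq)] ≈ 0.080 M.

0.080 M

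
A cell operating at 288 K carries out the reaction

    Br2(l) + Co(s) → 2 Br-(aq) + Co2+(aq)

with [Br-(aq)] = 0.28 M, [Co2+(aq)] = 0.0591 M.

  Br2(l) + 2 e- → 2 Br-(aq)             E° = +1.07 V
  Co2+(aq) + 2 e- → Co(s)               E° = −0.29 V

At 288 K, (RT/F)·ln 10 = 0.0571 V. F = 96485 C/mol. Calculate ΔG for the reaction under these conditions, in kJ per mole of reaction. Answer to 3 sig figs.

−275 kJ/mol

E°cell = +1.07 − (−0.29) = +1.36 V; the balanced reaction transfers n = 2 electrons.
Q = [Br-(aq)]^2·[Co2+(aq)] = 0.00463, so log Q = −2.334 and E = +1.36 − (0.0571/2)(−2.334) = +1.4266 V.
Then ΔG = −nFE = −2 × 96485 × +1.4266 J/mol = −275 kJ/mol.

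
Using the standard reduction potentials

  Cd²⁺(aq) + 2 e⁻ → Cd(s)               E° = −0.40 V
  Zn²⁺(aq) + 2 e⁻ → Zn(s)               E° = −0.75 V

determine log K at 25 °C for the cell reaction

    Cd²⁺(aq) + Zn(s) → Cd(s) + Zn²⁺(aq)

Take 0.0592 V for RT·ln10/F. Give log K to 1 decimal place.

The Cd²⁺/Cd couple is reduced (cathode); E°cell = −0.40 − (−0.75) = +0.35 V with n = 2.
At equilibrium E = 0, so log K = nE°cell / 0.0592 = (2)(+0.35) / 0.0592 = 11.8.

log K = 11.8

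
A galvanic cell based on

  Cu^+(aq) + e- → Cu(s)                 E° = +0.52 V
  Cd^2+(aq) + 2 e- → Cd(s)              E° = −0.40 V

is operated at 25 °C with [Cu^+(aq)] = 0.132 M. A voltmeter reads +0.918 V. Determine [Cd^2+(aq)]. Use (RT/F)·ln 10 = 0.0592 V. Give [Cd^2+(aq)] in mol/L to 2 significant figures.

The Cu⁺/Cu couple has the larger reduction potential, so it is the cathode: E°cell = +0.52 − (−0.40) = +0.92 V and n = 2.
Rearranging E = E° − (0.0592/n)·log Q gives log Q = 2(+0.92 − (+0.918))/0.0592 = 0.068.
The balanced reaction is 2 Cu^+(aq) + Cd(s) → 2 Cu(s) + Cd^2+(aq), so Q = [Cd^2+(aq)] / [Cu^+(aq)]^2.
Substituting the known concentrations and solving, log [Cd^2+(aq)] = −1.691 and [Cd^2+(aq)] = 0.020 M.

0.020 M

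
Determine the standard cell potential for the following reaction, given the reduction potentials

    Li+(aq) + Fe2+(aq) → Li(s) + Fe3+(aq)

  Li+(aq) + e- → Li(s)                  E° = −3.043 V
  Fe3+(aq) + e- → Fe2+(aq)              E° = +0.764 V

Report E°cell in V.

In the reaction as written, Li+(aq) is reduced (cathode) and Fe3+(aq) is produced by oxidation at the anode.
E°cell = E°(cathode) − E°(anode) = −3.043 − (+0.764) = −3.807 V.
The negative E°cell means the reaction is non-spontaneous in the direction written.

−3.807 V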